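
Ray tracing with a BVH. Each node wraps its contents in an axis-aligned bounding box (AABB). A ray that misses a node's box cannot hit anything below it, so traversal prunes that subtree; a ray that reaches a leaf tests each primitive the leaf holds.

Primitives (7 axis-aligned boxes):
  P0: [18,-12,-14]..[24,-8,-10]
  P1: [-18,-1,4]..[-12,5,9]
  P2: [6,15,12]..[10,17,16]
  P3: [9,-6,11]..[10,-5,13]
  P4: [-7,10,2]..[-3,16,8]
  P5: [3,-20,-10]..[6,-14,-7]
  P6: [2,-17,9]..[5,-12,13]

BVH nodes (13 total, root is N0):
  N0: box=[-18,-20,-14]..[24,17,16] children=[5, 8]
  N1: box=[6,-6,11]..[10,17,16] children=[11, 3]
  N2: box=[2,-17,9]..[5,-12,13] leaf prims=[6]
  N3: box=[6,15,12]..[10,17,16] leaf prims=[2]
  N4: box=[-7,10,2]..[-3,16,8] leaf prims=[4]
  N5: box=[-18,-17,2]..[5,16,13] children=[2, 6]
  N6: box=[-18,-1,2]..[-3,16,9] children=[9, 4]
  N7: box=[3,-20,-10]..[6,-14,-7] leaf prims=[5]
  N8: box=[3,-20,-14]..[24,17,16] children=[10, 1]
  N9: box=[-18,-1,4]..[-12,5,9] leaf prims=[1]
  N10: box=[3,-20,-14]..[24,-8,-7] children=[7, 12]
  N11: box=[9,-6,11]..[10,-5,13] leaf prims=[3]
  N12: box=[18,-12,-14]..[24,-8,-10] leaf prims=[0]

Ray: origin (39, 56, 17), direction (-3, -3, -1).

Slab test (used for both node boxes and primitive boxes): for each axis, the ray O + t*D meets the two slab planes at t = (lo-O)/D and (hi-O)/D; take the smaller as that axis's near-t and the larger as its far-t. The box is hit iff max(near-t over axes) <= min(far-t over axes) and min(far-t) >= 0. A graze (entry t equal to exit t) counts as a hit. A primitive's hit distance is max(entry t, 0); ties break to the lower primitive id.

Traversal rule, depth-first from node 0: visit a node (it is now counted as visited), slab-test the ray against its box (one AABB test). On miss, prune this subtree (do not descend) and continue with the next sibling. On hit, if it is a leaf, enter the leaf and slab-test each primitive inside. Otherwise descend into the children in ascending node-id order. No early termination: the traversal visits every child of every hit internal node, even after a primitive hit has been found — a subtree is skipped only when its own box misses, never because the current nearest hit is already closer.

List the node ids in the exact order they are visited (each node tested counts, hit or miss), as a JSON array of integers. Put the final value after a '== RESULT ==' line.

Traverse from the root:
N0 x:[5,19] y:[13,76/3] z:[1,31] -> hit [13,19], descend [5, 8]
  N5 x:[34/3,19] y:[40/3,73/3] z:[4,15] -> hit [40/3,15], descend [2, 6]
    N2 x:[34/3,37/3] y:[68/3,73/3] z:[4,8] -> miss, prune
    N6 x:[14,19] y:[40/3,19] z:[8,15] -> hit [14,15], descend [4, 9]
      N4 x:[14,46/3] y:[40/3,46/3] z:[9,15] -> hit [14,15] leaf, test {P4@t=14}
      N9 x:[17,19] y:[17,19] z:[8,13] -> miss, prune
  N8 x:[5,12] y:[13,76/3] z:[1,31] -> miss, prune

Visited [0, 5, 2, 6, 4, 9, 8]. Tests: 7 box, 1 leaf. Nearest: P4.

== RESULT ==
[0, 5, 2, 6, 4, 9, 8]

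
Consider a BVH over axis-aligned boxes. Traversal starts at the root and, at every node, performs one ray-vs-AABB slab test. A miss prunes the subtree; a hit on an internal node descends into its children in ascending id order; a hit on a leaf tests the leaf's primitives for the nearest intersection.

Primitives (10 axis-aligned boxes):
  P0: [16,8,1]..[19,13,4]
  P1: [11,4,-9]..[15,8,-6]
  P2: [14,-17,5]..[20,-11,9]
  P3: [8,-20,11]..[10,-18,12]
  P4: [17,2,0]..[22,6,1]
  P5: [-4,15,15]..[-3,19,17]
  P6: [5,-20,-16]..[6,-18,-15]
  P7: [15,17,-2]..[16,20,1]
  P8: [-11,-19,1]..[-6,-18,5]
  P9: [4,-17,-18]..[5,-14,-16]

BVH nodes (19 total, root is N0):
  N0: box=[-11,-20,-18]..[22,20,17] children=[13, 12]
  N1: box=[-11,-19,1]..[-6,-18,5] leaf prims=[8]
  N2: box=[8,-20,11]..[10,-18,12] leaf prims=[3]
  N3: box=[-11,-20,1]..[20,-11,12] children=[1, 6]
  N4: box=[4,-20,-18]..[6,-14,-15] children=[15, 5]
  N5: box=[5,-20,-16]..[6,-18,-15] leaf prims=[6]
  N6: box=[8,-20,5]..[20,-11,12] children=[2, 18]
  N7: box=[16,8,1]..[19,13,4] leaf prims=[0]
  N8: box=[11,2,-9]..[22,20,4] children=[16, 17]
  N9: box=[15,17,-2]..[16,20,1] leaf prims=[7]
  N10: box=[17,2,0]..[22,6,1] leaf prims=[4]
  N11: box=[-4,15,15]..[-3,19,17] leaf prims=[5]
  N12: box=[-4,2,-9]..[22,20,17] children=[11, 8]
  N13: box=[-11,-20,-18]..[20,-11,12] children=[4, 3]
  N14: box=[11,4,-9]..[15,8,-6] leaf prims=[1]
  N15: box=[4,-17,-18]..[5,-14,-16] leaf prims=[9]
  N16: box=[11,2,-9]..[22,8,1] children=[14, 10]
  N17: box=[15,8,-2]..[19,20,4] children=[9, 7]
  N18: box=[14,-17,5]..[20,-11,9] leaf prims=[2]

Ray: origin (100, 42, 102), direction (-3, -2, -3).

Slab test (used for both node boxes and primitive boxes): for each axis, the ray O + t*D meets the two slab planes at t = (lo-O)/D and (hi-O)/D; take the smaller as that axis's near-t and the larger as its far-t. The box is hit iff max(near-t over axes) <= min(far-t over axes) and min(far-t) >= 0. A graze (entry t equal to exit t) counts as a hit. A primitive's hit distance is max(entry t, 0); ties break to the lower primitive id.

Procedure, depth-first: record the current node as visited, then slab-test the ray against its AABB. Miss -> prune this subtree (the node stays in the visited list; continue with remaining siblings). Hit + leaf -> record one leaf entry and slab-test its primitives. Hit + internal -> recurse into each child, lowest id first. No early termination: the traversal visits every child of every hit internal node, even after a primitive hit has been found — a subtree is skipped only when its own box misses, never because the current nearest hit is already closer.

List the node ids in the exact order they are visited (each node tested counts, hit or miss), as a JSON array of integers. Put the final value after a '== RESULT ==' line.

Traverse from the root:
N0 x:[26,37] y:[11,31] z:[85/3,40] -> hit [85/3,31], descend [12, 13]
  N12 x:[26,104/3] y:[11,20] z:[85/3,37] -> miss, prune
  N13 x:[80/3,37] y:[53/2,31] z:[30,40] -> hit [30,31], descend [3, 4]
    N3 x:[80/3,37] y:[53/2,31] z:[30,101/3] -> hit [30,31], descend [1, 6]
      N1 x:[106/3,37] y:[30,61/2] z:[97/3,101/3] -> miss, prune
      N6 x:[80/3,92/3] y:[53/2,31] z:[30,97/3] -> hit [30,92/3], descend [2, 18]
        N2 x:[30,92/3] y:[30,31] z:[30,91/3] -> hit [30,91/3] leaf, test {P3@t=30}
        N18 x:[80/3,86/3] y:[53/2,59/2] z:[31,97/3] -> miss, prune
    N4 x:[94/3,32] y:[28,31] z:[39,40] -> miss, prune

order=[0, 12, 13, 3, 1, 6, 2, 18, 4]  |boxes|=9  |leaves|=1  hit=P3

== RESULT ==
[0, 12, 13, 3, 1, 6, 2, 18, 4]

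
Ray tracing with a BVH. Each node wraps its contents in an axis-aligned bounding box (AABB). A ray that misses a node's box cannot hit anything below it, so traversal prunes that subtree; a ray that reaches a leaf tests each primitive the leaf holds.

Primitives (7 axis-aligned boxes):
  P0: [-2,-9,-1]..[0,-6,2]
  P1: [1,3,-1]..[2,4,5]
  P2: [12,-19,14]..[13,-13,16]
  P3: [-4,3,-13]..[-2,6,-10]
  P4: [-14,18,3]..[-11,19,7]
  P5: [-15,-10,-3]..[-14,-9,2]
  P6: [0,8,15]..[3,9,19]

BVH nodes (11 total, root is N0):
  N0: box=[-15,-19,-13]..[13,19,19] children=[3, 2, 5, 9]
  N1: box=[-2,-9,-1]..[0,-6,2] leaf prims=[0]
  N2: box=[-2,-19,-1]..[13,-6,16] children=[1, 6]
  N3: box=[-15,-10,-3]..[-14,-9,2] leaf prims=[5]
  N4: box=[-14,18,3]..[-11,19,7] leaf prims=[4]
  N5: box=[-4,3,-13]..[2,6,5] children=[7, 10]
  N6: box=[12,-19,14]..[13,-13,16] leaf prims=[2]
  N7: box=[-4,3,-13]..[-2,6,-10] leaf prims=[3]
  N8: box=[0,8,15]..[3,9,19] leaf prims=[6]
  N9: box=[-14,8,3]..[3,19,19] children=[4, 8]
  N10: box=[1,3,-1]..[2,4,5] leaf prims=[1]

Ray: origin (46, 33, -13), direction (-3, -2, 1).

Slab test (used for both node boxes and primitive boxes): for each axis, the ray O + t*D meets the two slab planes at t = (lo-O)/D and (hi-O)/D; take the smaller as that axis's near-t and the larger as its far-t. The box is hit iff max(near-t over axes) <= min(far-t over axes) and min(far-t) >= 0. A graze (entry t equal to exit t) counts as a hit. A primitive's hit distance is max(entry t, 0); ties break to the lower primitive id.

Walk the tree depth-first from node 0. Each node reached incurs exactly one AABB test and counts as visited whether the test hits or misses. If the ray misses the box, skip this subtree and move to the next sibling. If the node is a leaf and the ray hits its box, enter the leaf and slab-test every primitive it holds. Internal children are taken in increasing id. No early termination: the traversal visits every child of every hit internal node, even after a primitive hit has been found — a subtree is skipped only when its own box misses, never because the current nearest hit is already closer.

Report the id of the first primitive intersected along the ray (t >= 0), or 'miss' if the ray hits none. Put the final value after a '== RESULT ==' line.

Trace the traversal:
N0 x:[11,61/3] y:[7,26] z:[0,32] -> hit [11,61/3], descend [2, 3, 5, 9]
  N2 x:[11,16] y:[39/2,26] z:[12,29] -> miss, prune
  N3 x:[20,61/3] y:[21,43/2] z:[10,15] -> miss, prune
  N5 x:[44/3,50/3] y:[27/2,15] z:[0,18] -> hit [44/3,15], descend [7, 10]
    N7 x:[16,50/3] y:[27/2,15] z:[0,3] -> miss, prune
    N10 x:[44/3,15] y:[29/2,15] z:[12,18] -> hit [44/3,15] leaf, test {P1@t=44/3}
  N9 x:[43/3,20] y:[7,25/2] z:[16,32] -> miss, prune

Visited [0, 2, 3, 5, 7, 10, 9]. Tests: 7 box, 1 leaf. Nearest: P1.

== RESULT ==
1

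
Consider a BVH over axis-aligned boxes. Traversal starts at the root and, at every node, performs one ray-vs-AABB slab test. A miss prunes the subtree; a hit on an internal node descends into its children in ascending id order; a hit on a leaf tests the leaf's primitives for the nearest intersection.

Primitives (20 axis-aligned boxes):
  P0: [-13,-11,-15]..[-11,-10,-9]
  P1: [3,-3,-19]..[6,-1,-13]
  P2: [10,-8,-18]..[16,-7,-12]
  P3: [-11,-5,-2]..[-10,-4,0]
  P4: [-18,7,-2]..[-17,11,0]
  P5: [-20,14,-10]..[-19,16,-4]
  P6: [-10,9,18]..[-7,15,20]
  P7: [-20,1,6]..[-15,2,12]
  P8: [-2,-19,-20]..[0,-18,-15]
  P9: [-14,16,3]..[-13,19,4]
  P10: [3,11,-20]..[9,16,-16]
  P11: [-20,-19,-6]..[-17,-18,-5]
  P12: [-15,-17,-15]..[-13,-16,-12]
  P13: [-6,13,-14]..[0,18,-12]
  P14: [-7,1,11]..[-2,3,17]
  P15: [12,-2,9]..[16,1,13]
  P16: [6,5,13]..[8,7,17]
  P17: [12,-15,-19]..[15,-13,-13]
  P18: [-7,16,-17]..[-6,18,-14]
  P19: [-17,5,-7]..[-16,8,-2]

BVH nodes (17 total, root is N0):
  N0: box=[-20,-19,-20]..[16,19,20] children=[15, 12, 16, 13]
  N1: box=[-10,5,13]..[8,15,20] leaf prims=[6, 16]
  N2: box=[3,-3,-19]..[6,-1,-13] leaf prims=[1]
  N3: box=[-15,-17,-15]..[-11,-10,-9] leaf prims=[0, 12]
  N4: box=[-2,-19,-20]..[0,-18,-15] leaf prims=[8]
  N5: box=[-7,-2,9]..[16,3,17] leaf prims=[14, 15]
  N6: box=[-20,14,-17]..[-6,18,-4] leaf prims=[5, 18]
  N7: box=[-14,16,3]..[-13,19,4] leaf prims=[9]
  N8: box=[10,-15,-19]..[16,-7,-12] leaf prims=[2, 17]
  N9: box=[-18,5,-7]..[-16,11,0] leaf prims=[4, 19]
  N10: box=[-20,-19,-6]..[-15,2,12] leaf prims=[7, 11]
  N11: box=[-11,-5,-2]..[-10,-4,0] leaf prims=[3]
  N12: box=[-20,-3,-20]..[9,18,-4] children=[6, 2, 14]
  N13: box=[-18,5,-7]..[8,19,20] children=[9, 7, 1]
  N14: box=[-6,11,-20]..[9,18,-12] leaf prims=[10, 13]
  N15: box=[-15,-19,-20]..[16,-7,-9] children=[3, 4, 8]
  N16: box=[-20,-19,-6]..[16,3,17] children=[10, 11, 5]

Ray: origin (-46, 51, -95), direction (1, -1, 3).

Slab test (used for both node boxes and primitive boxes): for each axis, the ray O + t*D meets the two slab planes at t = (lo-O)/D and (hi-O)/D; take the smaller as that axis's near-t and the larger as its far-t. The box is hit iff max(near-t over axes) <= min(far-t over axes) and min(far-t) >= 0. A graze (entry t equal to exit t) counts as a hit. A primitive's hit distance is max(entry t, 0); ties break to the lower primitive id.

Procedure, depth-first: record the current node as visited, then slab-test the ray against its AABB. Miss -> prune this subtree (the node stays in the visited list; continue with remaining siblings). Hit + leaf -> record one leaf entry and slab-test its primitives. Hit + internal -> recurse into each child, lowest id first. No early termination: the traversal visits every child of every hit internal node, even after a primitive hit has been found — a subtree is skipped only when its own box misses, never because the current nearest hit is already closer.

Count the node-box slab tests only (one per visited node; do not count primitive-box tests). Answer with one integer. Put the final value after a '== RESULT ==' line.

Trace the traversal:
N0 x:[26,62] y:[32,70] z:[25,115/3] -> hit [32,115/3], descend [12, 13, 15, 16]
  N12 x:[26,55] y:[33,54] z:[25,91/3] -> miss, prune
  N13 x:[28,54] y:[32,46] z:[88/3,115/3] -> hit [32,115/3], descend [1, 7, 9]
    N1 x:[36,54] y:[36,46] z:[36,115/3] -> hit [36,115/3] leaf, test {P6@t=113/3, P16(miss)}
    N7 x:[32,33] y:[32,35] z:[98/3,33] -> hit [98/3,33] leaf, test {P9@t=98/3}
    N9 x:[28,30] y:[40,46] z:[88/3,95/3] -> miss, prune
  N15 x:[31,62] y:[58,70] z:[25,86/3] -> miss, prune
  N16 x:[26,62] y:[48,70] z:[89/3,112/3] -> miss, prune

8 AABB tests over nodes [0, 12, 13, 1, 7, 9, 15, 16]; 2 leaves entered; closest P9.

== RESULT ==
8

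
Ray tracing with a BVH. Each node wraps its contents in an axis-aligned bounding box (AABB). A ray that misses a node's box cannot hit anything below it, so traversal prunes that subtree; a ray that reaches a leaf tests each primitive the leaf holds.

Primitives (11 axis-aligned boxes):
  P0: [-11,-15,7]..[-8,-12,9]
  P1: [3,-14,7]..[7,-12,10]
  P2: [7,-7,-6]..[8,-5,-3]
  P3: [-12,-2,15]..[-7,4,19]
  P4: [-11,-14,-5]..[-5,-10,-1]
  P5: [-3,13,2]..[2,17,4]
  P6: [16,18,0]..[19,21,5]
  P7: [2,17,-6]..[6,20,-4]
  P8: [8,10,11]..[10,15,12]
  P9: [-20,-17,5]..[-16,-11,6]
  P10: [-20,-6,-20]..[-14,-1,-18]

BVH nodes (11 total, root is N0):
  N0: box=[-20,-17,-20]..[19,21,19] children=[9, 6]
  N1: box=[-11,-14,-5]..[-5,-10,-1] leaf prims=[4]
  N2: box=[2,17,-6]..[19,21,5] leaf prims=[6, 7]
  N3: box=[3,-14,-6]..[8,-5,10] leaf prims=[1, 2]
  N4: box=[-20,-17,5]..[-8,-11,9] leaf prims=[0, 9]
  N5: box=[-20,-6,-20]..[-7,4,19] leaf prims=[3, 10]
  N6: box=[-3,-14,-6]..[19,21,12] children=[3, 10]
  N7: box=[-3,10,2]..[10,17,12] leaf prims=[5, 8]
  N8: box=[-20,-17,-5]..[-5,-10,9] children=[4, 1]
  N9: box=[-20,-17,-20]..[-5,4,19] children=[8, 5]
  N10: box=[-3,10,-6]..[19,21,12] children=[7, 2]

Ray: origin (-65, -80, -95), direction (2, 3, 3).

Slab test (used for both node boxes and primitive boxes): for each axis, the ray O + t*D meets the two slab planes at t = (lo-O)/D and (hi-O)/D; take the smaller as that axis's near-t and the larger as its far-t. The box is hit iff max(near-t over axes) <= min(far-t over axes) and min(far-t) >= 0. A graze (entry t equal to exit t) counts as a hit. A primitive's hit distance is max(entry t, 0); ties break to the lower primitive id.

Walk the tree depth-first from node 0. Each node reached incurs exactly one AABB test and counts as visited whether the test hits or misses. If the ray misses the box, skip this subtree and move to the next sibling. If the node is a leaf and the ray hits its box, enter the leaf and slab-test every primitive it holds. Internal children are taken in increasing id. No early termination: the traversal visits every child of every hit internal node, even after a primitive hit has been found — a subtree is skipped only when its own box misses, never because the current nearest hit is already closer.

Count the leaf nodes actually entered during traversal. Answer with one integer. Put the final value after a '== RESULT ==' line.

Trace the traversal:
N0 x:[45/2,42] y:[21,101/3] z:[25,38] -> hit [25,101/3], descend [6, 9]
  N6 x:[31,42] y:[22,101/3] z:[89/3,107/3] -> hit [31,101/3], descend [3, 10]
    N3 x:[34,73/2] y:[22,25] z:[89/3,35] -> miss, prune
    N10 x:[31,42] y:[30,101/3] z:[89/3,107/3] -> hit [31,101/3], descend [2, 7]
      N2 x:[67/2,42] y:[97/3,101/3] z:[89/3,100/3] -> miss, prune
      N7 x:[31,75/2] y:[30,97/3] z:[97/3,107/3] -> hit [97/3,97/3] leaf, test {P5@t=97/3, P8(miss)}
  N9 x:[45/2,30] y:[21,28] z:[25,38] -> hit [25,28], descend [5, 8]
    N5 x:[45/2,29] y:[74/3,28] z:[25,38] -> hit [25,28] leaf, test {P3(miss), P10@t=25}
    N8 x:[45/2,30] y:[21,70/3] z:[30,104/3] -> miss, prune

order=[0, 6, 3, 10, 2, 7, 9, 5, 8]  |boxes|=9  |leaves|=2  hit=P10

== RESULT ==
2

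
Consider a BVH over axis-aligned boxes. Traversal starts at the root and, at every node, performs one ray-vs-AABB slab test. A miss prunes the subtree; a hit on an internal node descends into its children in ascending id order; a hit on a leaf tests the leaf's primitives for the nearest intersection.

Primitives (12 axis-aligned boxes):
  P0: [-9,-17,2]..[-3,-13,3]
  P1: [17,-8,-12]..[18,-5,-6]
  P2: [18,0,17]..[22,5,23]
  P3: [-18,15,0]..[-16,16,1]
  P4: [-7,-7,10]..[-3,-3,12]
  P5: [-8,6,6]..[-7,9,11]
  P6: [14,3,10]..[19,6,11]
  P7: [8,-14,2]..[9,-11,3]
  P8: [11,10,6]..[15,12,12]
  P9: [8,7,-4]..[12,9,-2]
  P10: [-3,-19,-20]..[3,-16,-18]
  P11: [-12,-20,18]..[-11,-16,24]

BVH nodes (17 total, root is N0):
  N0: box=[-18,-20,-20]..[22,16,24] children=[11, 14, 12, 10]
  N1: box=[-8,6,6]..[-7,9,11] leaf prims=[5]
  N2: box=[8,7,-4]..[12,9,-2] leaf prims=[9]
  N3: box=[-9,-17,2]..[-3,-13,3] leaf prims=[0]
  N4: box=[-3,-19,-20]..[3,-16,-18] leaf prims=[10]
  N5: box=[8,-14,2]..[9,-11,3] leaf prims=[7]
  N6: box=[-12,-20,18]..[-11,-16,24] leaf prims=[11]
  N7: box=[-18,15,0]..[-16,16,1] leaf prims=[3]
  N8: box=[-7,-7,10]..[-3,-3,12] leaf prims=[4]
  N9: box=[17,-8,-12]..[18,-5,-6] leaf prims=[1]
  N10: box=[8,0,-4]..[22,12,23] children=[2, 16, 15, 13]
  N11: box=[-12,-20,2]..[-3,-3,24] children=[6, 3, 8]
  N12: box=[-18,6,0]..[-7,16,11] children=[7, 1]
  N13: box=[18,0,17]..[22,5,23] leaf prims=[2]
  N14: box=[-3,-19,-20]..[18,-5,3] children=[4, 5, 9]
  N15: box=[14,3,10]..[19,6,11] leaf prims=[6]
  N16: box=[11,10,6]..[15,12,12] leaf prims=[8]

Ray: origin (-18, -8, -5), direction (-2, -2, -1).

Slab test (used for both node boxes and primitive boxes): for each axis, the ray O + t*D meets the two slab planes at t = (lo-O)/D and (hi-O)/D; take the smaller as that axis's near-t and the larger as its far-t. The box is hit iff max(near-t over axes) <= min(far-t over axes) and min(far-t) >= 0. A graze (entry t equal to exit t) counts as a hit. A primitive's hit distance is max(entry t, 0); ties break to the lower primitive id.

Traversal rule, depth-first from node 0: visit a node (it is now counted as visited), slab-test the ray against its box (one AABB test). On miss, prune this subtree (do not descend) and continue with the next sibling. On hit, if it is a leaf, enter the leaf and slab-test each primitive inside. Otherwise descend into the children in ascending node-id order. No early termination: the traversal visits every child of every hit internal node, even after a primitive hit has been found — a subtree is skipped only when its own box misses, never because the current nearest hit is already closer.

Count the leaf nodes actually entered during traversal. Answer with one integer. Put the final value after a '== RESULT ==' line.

Walk:
N0 x:[-20,0] y:[-12,6] z:[-29,15] -> hit [-12,0], descend [10, 11, 12, 14]
  N10 x:[-20,-13] y:[-10,-4] z:[-28,-1] -> miss, prune
  N11 x:[-15/2,-3] y:[-5/2,6] z:[-29,-7] -> miss, prune
  N12 x:[-11/2,0] y:[-12,-7] z:[-16,-5] -> miss, prune
  N14 x:[-18,-15/2] y:[-3/2,11/2] z:[-8,15] -> miss, prune

Visited [0, 10, 11, 12, 14]. Tests: 5 box, 0 leaf. Nearest: miss.

== RESULT ==
0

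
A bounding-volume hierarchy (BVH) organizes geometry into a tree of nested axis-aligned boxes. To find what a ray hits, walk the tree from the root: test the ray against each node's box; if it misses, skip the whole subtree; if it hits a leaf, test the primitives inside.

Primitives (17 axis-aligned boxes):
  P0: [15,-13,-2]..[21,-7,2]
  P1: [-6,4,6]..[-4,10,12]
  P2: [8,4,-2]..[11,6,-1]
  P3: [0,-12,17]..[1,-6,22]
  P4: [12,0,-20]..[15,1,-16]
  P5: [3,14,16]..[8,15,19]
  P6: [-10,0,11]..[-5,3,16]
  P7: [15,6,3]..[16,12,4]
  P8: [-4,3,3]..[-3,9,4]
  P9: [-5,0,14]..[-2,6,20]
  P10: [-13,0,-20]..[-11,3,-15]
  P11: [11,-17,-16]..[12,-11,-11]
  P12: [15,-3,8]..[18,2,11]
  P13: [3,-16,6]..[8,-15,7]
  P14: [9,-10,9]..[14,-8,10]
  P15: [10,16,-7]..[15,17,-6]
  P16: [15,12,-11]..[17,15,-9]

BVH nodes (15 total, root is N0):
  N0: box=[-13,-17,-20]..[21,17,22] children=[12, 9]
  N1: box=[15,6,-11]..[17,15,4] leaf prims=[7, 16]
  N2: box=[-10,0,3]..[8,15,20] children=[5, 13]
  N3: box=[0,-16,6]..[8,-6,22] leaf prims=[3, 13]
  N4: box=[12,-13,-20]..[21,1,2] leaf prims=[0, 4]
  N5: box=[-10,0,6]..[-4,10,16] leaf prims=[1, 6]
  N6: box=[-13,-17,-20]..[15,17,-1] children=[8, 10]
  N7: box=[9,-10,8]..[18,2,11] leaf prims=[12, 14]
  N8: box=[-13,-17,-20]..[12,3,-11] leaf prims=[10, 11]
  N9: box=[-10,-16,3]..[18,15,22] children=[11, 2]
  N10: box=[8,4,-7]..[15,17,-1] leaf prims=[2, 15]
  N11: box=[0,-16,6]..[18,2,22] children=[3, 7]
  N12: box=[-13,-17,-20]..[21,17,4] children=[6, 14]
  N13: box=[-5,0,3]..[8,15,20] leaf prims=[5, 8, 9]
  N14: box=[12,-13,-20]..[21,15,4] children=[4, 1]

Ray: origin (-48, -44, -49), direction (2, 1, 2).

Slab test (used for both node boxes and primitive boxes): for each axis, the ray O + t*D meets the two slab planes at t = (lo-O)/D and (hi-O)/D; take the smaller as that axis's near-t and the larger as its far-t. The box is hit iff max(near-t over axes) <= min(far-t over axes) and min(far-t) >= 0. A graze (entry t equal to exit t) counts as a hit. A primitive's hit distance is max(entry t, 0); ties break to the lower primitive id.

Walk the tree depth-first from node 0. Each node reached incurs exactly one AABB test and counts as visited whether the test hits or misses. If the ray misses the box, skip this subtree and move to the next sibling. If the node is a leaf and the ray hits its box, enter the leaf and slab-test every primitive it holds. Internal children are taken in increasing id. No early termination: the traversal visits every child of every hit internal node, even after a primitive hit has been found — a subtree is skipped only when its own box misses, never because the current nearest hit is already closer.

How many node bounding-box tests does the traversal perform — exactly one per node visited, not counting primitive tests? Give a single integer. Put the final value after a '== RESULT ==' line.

Trace the traversal:
N0 x:[35/2,69/2] y:[27,61] z:[29/2,71/2] -> hit [27,69/2], descend [9, 12]
  N9 x:[19,33] y:[28,59] z:[26,71/2] -> hit [28,33], descend [2, 11]
    N2 x:[19,28] y:[44,59] z:[26,69/2] -> miss, prune
    N11 x:[24,33] y:[28,46] z:[55/2,71/2] -> hit [28,33], descend [3, 7]
      N3 x:[24,28] y:[28,38] z:[55/2,71/2] -> hit [28,28] leaf, test {P3(miss), P13@t=28}
      N7 x:[57/2,33] y:[34,46] z:[57/2,30] -> miss, prune
  N12 x:[35/2,69/2] y:[27,61] z:[29/2,53/2] -> miss, prune

order=[0, 9, 2, 11, 3, 7, 12]  |boxes|=7  |leaves|=1  hit=P13

== RESULT ==
7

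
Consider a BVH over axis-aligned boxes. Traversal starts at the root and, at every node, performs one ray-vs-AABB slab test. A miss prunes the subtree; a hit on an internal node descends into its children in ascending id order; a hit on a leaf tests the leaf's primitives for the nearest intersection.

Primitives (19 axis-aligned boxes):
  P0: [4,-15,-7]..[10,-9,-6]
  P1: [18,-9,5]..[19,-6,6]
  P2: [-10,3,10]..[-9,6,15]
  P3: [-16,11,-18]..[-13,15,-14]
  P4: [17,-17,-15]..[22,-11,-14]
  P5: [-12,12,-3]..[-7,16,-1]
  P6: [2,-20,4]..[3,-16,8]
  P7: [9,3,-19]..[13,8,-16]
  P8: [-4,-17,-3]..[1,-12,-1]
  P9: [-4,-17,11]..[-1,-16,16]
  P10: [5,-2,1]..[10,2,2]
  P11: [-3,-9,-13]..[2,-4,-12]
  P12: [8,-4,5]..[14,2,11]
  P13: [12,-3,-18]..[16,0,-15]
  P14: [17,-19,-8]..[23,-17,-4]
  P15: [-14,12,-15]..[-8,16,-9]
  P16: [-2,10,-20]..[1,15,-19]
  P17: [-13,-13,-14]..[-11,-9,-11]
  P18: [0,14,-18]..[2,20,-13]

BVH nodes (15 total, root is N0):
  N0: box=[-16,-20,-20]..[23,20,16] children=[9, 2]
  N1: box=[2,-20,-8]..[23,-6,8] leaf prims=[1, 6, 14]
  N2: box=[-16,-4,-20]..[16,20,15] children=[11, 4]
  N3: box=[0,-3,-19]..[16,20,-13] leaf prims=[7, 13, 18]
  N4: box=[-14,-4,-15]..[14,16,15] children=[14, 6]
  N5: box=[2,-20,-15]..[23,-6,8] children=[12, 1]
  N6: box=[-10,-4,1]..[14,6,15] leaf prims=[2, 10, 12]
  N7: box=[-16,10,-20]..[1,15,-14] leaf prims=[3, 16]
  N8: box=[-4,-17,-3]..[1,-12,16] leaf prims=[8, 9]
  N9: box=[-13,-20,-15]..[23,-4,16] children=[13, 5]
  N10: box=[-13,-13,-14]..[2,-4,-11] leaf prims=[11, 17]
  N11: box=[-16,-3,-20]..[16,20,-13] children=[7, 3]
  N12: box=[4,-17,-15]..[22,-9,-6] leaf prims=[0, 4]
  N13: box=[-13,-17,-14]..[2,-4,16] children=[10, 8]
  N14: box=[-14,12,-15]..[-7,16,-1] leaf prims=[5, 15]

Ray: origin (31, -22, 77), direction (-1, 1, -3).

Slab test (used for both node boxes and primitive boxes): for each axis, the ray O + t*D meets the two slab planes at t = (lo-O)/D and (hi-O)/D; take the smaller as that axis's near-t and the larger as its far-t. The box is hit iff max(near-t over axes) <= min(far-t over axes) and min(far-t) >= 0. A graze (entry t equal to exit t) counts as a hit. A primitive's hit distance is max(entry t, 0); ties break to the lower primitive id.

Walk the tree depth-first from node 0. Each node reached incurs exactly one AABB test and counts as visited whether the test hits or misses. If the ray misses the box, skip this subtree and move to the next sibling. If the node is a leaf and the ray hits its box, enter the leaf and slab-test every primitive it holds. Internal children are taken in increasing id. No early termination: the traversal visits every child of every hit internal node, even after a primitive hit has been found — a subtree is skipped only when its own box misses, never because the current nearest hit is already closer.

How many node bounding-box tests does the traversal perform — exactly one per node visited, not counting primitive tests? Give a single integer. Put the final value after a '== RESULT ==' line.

Traverse from the root:
N0 x:[8,47] y:[2,42] z:[61/3,97/3] -> hit [61/3,97/3], descend [2, 9]
  N2 x:[15,47] y:[18,42] z:[62/3,97/3] -> hit [62/3,97/3], descend [4, 11]
    N4 x:[17,45] y:[18,38] z:[62/3,92/3] -> hit [62/3,92/3], descend [6, 14]
      N6 x:[17,41] y:[18,28] z:[62/3,76/3] -> hit [62/3,76/3] leaf, test {P2(miss), P10(miss), P12@t=22}
      N14 x:[38,45] y:[34,38] z:[26,92/3] -> miss, prune
    N11 x:[15,47] y:[19,42] z:[30,97/3] -> hit [30,97/3], descend [3, 7]
      N3 x:[15,31] y:[19,42] z:[30,32] -> hit [30,31] leaf, test {P7(miss), P13(miss), P18(miss)}
      N7 x:[30,47] y:[32,37] z:[91/3,97/3] -> hit [32,97/3] leaf, test {P3(miss), P16@t=32}
  N9 x:[8,44] y:[2,18] z:[61/3,92/3] -> miss, prune

Visited [0, 2, 4, 6, 14, 11, 3, 7, 9]. Tests: 9 box, 3 leaf. Nearest: P12.

== RESULT ==
9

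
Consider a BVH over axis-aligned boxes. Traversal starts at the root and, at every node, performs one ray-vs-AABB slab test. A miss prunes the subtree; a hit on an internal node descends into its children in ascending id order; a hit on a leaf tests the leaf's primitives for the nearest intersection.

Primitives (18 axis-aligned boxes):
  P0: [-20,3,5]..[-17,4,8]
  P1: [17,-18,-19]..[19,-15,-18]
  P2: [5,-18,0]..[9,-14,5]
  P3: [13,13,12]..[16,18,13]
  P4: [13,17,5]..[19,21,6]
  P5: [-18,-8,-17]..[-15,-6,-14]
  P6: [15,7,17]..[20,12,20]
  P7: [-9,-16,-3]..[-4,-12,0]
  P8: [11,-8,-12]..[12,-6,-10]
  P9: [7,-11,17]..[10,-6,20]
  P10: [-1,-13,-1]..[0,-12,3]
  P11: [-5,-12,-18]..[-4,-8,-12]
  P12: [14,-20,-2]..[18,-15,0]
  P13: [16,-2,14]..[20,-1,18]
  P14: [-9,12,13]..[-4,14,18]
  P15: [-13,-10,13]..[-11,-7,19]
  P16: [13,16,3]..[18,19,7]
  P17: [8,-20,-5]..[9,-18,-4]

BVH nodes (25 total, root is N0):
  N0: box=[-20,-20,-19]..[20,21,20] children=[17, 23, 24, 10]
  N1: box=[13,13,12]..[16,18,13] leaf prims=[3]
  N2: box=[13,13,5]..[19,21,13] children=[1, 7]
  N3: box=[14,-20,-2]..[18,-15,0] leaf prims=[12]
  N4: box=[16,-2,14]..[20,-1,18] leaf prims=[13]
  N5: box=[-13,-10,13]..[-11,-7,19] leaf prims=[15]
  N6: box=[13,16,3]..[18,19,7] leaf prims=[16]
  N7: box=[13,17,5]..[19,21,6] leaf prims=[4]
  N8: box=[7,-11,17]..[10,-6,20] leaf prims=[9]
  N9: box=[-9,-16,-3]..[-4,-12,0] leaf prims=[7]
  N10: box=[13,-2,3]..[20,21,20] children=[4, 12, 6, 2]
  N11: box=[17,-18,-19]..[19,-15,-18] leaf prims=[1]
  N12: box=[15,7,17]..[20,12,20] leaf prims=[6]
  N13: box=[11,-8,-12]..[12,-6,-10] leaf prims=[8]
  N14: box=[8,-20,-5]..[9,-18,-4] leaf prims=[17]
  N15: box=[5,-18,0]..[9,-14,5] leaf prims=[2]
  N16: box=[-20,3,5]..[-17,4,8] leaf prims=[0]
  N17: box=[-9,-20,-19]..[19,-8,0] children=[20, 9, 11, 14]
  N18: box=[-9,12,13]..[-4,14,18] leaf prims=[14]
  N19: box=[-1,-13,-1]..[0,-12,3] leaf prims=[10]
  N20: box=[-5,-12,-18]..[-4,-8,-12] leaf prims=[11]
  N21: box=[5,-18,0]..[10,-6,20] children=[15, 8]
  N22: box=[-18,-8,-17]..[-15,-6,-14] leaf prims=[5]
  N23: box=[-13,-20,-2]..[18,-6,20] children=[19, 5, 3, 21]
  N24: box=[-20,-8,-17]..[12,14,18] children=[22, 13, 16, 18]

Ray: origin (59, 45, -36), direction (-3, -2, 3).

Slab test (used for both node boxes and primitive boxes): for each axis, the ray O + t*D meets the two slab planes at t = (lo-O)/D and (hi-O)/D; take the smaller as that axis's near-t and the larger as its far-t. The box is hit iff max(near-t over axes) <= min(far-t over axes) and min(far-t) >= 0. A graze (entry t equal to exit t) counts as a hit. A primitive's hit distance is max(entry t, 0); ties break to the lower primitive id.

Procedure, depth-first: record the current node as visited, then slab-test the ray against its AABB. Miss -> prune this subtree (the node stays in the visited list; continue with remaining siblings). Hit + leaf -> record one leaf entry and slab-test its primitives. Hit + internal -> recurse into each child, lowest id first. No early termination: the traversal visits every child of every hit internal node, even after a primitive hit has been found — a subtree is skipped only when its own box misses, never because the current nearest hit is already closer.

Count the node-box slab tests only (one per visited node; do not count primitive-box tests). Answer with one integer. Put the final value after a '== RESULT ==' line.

Traverse from the root:
N0 x:[13,79/3] y:[12,65/2] z:[17/3,56/3] -> hit [13,56/3], descend [10, 17, 23, 24]
  N10 x:[13,46/3] y:[12,47/2] z:[13,56/3] -> hit [13,46/3], descend [2, 4, 6, 12]
    N2 x:[40/3,46/3] y:[12,16] z:[41/3,49/3] -> hit [41/3,46/3], descend [1, 7]
      N1 x:[43/3,46/3] y:[27/2,16] z:[16,49/3] -> miss, prune
      N7 x:[40/3,46/3] y:[12,14] z:[41/3,14] -> hit [41/3,14] leaf, test {P4@t=41/3}
    N4 x:[13,43/3] y:[23,47/2] z:[50/3,18] -> miss, prune
    N6 x:[41/3,46/3] y:[13,29/2] z:[13,43/3] -> hit [41/3,43/3] leaf, test {P16@t=41/3}
    N12 x:[13,44/3] y:[33/2,19] z:[53/3,56/3] -> miss, prune
  N17 x:[40/3,68/3] y:[53/2,65/2] z:[17/3,12] -> miss, prune
  N23 x:[41/3,24] y:[51/2,65/2] z:[34/3,56/3] -> miss, prune
  N24 x:[47/3,79/3] y:[31/2,53/2] z:[19/3,18] -> hit [47/3,18], descend [13, 16, 18, 22]
    N13 x:[47/3,16] y:[51/2,53/2] z:[8,26/3] -> miss, prune
    N16 x:[76/3,79/3] y:[41/2,21] z:[41/3,44/3] -> miss, prune
    N18 x:[21,68/3] y:[31/2,33/2] z:[49/3,18] -> miss, prune
    N22 x:[74/3,77/3] y:[51/2,53/2] z:[19/3,22/3] -> miss, prune

order=[0, 10, 2, 1, 7, 4, 6, 12, 17, 23, 24, 13, 16, 18, 22]  |boxes|=15  |leaves|=2  hit=P4

== RESULT ==
15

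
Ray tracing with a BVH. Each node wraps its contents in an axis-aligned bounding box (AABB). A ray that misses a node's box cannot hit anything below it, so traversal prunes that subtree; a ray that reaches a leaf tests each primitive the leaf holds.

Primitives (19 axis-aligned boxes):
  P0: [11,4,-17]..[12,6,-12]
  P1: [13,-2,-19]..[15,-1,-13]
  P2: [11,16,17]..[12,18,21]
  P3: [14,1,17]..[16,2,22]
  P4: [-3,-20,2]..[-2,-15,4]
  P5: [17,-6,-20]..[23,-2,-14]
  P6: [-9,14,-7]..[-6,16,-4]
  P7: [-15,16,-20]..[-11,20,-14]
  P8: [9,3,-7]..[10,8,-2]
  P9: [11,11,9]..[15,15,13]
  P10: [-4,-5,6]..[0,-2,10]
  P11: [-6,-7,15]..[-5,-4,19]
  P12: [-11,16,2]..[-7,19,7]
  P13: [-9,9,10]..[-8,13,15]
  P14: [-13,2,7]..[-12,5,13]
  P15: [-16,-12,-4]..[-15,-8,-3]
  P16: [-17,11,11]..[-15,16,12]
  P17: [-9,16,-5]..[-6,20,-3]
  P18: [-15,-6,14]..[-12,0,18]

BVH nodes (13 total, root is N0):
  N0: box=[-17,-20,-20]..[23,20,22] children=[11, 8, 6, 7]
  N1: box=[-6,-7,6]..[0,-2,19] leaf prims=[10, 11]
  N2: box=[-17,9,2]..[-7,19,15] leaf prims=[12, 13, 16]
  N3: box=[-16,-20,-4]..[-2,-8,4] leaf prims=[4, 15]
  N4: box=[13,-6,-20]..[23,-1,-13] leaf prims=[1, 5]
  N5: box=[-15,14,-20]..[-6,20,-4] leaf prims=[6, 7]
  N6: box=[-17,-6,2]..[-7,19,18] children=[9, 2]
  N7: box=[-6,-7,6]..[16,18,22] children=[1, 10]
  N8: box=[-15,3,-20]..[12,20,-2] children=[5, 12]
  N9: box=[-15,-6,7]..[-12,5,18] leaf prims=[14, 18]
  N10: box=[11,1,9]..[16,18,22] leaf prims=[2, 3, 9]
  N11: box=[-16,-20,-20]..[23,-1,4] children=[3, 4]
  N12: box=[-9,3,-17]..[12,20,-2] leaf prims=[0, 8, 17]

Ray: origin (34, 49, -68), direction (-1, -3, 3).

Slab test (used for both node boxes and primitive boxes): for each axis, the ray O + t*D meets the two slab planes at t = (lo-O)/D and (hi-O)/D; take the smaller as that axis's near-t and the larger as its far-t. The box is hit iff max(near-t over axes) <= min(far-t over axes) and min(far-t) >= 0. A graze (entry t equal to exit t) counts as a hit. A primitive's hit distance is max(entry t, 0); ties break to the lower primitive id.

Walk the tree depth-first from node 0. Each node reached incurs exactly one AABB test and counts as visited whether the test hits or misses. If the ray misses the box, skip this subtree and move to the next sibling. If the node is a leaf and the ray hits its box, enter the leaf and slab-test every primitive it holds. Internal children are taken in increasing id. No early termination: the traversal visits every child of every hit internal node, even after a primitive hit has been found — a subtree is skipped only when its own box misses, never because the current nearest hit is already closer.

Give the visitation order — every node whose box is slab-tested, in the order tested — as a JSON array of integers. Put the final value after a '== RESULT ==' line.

Trace the traversal:
N0 x:[11,51] y:[29/3,23] z:[16,30] -> hit [16,23], descend [6, 7, 8, 11]
  N6 x:[41,51] y:[10,55/3] z:[70/3,86/3] -> miss, prune
  N7 x:[18,40] y:[31/3,56/3] z:[74/3,30] -> miss, prune
  N8 x:[22,49] y:[29/3,46/3] z:[16,22] -> miss, prune
  N11 x:[11,50] y:[50/3,23] z:[16,24] -> hit [50/3,23], descend [3, 4]
    N3 x:[36,50] y:[19,23] z:[64/3,24] -> miss, prune
    N4 x:[11,21] y:[50/3,55/3] z:[16,55/3] -> hit [50/3,55/3] leaf, test {P1(miss), P5@t=17}

Visited [0, 6, 7, 8, 11, 3, 4]. Tests: 7 box, 1 leaf. Nearest: P5.

== RESULT ==
[0, 6, 7, 8, 11, 3, 4]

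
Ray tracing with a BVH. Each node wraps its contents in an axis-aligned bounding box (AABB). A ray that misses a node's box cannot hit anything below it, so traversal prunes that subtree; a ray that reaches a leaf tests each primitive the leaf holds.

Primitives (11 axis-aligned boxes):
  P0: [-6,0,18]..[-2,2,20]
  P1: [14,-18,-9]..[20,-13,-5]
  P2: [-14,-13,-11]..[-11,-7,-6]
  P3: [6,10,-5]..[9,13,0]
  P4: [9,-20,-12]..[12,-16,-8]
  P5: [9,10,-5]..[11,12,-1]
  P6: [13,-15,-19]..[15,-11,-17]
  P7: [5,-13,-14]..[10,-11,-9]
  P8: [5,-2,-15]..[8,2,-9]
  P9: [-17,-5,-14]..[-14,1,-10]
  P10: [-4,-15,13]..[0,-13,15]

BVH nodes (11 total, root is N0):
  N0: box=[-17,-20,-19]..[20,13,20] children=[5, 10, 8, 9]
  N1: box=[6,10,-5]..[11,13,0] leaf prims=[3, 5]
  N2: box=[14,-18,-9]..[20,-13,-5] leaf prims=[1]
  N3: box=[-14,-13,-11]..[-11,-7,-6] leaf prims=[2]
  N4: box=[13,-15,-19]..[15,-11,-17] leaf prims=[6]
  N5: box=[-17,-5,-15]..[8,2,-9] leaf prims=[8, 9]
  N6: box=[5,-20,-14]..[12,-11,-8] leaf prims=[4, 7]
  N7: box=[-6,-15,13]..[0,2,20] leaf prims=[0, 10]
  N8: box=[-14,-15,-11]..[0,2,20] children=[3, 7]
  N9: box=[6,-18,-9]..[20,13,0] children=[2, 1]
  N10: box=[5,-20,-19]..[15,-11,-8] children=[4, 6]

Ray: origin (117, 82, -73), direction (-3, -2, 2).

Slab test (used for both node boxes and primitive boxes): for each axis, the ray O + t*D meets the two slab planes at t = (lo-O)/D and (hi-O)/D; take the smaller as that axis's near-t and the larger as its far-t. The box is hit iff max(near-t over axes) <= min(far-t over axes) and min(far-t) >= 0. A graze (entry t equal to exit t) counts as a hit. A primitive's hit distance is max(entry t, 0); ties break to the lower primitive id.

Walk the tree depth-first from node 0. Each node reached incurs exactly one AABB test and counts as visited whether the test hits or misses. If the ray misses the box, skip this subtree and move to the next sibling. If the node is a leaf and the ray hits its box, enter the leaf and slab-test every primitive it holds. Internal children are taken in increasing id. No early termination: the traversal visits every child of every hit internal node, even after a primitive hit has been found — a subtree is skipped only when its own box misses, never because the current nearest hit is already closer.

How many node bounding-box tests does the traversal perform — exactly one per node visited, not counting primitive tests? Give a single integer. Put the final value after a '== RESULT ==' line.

Walk:
N0 x:[97/3,134/3] y:[69/2,51] z:[27,93/2] -> hit [69/2,134/3], descend [5, 8, 9, 10]
  N5 x:[109/3,134/3] y:[40,87/2] z:[29,32] -> miss, prune
  N8 x:[39,131/3] y:[40,97/2] z:[31,93/2] -> hit [40,131/3], descend [3, 7]
    N3 x:[128/3,131/3] y:[89/2,95/2] z:[31,67/2] -> miss, prune
    N7 x:[39,41] y:[40,97/2] z:[43,93/2] -> miss, prune
  N9 x:[97/3,37] y:[69/2,50] z:[32,73/2] -> hit [69/2,73/2], descend [1, 2]
    N1 x:[106/3,37] y:[69/2,36] z:[34,73/2] -> hit [106/3,36] leaf, test {P3@t=36, P5@t=106/3}
    N2 x:[97/3,103/3] y:[95/2,50] z:[32,34] -> miss, prune
  N10 x:[34,112/3] y:[93/2,51] z:[27,65/2] -> miss, prune

order=[0, 5, 8, 3, 7, 9, 1, 2, 10]  |boxes|=9  |leaves|=1  hit=P5

== RESULT ==
9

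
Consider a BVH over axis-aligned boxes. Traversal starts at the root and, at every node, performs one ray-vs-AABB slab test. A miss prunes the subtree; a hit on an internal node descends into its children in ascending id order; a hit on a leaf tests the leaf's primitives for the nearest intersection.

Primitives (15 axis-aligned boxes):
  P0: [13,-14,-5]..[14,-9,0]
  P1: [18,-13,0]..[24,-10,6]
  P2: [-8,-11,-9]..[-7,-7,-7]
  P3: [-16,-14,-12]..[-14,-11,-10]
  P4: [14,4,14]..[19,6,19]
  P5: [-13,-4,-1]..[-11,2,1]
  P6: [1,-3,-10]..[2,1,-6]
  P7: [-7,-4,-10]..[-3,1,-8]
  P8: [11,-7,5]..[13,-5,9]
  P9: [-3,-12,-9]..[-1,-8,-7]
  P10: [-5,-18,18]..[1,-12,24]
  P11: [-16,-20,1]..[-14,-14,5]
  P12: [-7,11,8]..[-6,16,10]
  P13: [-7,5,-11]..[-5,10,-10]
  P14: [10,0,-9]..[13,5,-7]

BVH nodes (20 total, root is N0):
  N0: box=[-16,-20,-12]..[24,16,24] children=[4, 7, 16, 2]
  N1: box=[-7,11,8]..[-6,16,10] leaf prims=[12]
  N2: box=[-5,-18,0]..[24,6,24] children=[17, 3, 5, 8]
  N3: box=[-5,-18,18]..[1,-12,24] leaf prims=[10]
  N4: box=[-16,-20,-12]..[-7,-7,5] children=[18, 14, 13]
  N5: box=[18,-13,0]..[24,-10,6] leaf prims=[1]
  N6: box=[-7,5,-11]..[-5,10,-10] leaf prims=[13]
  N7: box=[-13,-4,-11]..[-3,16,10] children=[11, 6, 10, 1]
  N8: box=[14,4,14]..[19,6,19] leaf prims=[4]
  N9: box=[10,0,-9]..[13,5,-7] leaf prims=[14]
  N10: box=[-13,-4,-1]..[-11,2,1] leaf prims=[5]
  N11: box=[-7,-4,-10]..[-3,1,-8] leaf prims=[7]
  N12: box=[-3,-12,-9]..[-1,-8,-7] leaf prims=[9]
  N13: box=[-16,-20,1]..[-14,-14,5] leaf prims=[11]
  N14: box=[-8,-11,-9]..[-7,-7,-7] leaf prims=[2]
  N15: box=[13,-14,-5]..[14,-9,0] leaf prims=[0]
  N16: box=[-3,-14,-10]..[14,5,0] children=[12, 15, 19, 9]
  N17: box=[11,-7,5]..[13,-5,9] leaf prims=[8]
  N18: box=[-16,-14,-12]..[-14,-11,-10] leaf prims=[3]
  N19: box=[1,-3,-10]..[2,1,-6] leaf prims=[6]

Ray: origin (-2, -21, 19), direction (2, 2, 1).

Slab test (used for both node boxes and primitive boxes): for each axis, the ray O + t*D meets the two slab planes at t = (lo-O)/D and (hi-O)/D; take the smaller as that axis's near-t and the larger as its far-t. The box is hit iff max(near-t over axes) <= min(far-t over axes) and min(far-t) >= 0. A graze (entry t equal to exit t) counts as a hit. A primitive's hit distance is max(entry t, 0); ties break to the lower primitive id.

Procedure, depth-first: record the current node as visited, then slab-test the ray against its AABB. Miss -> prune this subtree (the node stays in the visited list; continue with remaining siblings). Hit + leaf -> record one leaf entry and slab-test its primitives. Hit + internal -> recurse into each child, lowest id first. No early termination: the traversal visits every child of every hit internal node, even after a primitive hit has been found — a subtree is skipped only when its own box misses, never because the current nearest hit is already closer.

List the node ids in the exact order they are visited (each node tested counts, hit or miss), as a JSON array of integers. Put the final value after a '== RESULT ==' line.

Traverse from the root:
N0 x:[-7,13] y:[1/2,37/2] z:[-31,5] -> hit [1/2,5], descend [2, 4, 7, 16]
  N2 x:[-3/2,13] y:[3/2,27/2] z:[-19,5] -> hit [3/2,5], descend [3, 5, 8, 17]
    N3 x:[-3/2,3/2] y:[3/2,9/2] z:[-1,5] -> hit [3/2,3/2] leaf, test {P10@t=3/2}
    N5 x:[10,13] y:[4,11/2] z:[-19,-13] -> miss, prune
    N8 x:[8,21/2] y:[25/2,27/2] z:[-5,0] -> miss, prune
    N17 x:[13/2,15/2] y:[7,8] z:[-14,-10] -> miss, prune
  N4 x:[-7,-5/2] y:[1/2,7] z:[-31,-14] -> miss, prune
  N7 x:[-11/2,-1/2] y:[17/2,37/2] z:[-30,-9] -> miss, prune
  N16 x:[-1/2,8] y:[7/2,13] z:[-29,-19] -> miss, prune

Summary -> nodes [0, 2, 3, 5, 8, 17, 4, 7, 16]; box-tests=9; leaf-entries=1; first=P10

== RESULT ==
[0, 2, 3, 5, 8, 17, 4, 7, 16]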